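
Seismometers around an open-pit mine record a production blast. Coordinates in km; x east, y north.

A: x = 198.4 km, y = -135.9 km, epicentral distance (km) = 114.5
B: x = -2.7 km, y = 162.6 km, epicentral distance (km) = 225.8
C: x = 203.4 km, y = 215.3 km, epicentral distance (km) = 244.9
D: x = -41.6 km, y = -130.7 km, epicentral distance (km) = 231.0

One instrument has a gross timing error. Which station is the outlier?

B

Solve using three stations at a time. Using A, C, D (subtract circle equations pairwise → linear system) gives (x, y) ≈ (164.6, -26.5).
Distances from that point to each station vs reported:
  A: calculated 114.5 vs reported 114.5 → residual 0.0 km
  B: calculated 252.5 vs reported 225.8 → residual 26.7 km
  C: calculated 244.9 vs reported 244.9 → residual 0.0 km
  D: calculated 231.0 vs reported 231.0 → residual 0.0 km
A, C, D are mutually consistent (residuals ≈ 0); B is off by 26.7 km.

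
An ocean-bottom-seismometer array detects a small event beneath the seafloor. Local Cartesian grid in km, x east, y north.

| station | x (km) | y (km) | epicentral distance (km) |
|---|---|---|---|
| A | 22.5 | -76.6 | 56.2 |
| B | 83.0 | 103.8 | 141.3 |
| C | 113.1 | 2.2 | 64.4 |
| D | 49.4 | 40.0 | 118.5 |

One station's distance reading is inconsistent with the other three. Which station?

D

Solve using three stations at a time. Using A, B, C (subtract circle equations pairwise → linear system) gives (x, y) ≈ (61.1, -35.8).
Distances from that point to each station vs reported:
  A: calculated 56.2 vs reported 56.2 → residual 0.0 km
  B: calculated 141.3 vs reported 141.3 → residual 0.0 km
  C: calculated 64.4 vs reported 64.4 → residual 0.0 km
  D: calculated 76.7 vs reported 118.5 → residual 41.8 km
A, B, C are mutually consistent (residuals ≈ 0); D is off by 41.8 km.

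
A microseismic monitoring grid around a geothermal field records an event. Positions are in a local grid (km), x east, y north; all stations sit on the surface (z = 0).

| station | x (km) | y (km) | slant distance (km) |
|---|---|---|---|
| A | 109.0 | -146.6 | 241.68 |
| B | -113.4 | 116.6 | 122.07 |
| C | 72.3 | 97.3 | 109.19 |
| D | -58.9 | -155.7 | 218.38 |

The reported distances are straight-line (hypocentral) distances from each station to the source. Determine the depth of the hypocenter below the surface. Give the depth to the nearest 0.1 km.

depth ≈ 43.8 km

Each station gives a sphere (x−x_i)² + (y−y_i)² + z² = d_i² (stations at z=0).
Subtracting the A sphere from B and C: z² cancels, leaving linear equations in x and y:
-444.8 x + 526.4 y = 36590.70
-73.4 x + 487.8 y = 27808.79
Solving: x ≈ -18.002, y ≈ 54.300 km (keep extra digits for the depth step; rounded: -18.0, 54.3).
Then from the A sphere: z² = 241.68² − (x − 109.0)² − (y + 146.6)² with x = -18.002, y = 54.300, so z ≈ 43.805 ≈ 43.8 km.
Check against D (with the unrounded solution): distance 218.38 ≈ 218.38 km. ✓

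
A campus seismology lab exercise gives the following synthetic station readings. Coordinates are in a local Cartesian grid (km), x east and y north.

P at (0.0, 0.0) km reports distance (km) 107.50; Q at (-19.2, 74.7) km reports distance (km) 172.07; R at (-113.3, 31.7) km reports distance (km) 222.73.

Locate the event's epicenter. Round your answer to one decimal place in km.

90.7 km east, -57.7 km north

Circle about each station: x² + y² = 107.50²; (x + 19.2)² + (y − 74.7)² = 172.07²; (x + 113.3)² + (y − 31.7)² = 222.73².
Subtracting pairs of circle equations eliminates x²+y² and gives linear equations (the radical axes):
-38.4 x + 149.4 y = -12103.10
-226.6 x + 63.4 y = -24210.62
Solving the 2×2 system: x ≈ 90.7, y ≈ -57.7 km.
Check against P (with the unrounded x, y): √(x²+y²) = 107.50 ≈ 107.50 km. ✓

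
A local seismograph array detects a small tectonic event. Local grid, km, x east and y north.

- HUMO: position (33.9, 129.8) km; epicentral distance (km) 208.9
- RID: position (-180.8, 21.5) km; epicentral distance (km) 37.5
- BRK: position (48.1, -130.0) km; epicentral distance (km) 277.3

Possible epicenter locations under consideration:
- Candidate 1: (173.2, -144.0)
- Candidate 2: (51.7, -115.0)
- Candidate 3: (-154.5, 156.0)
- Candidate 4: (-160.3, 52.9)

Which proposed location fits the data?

Candidate 4

For each candidate, compare |candidate − station| to the reported distance:
Candidate 1: residuals HUMO 98.3, RID 353.3, BRK 151.4 → max 353.3 km
Candidate 2: residuals HUMO 36.5, RID 232.1, BRK 261.9 → max 261.9 km
Candidate 3: residuals HUMO 18.7, RID 99.5, BRK 73.2 → max 99.5 km
Candidate 4: residuals HUMO 0.0, RID 0.0, BRK 0.0 → max 0.0 km
Only Candidate 4 has all residuals ≈ 0.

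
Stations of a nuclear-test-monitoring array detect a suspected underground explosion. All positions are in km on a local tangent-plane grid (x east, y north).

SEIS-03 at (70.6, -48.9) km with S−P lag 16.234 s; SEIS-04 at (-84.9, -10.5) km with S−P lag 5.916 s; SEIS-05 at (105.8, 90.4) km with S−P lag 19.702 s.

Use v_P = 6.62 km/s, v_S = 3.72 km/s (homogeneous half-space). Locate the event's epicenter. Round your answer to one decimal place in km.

Distance from S−P lag: d = Δt · v_P v_S / (v_P − v_S) = Δt · (6.62·3.72)/(6.62−3.72) ≈ 8.4919·Δt.
So d_SEIS-03 = 137.86, d_SEIS-04 = 50.24, d_SEIS-05 = 167.31 km.
Circle about each station: (x − 70.6)² + (y + 48.9)² = 137.86²; (x + 84.9)² + (y + 10.5)² = 50.24²; (x − 105.8)² + (y − 90.4)² = 167.31².
Subtracting the SEIS-03 equation from the SEIS-04 and SEIS-05 equations removes the quadratic terms:
-311.0 x + 76.8 y = 16424.01
70.4 x + 278.6 y = 3002.97
Solving the 2×2 system: x ≈ -47.2, y ≈ 22.7 km.

-47.2 km east, 22.7 km north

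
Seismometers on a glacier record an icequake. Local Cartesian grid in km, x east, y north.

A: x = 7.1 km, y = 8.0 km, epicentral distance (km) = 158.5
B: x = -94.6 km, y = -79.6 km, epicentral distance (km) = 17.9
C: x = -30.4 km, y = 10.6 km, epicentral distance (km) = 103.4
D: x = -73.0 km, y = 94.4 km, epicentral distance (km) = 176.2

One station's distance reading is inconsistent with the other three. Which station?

A

Solve using three stations at a time. Using B, C, D (subtract circle equations pairwise → linear system) gives (x, y) ≈ (-76.9, -81.8).
Distances from that point to each station vs reported:
  A: calculated 122.9 vs reported 158.5 → residual 35.6 km
  B: calculated 17.8 vs reported 17.9 → residual 0.1 km
  C: calculated 103.4 vs reported 103.4 → residual 0.0 km
  D: calculated 176.2 vs reported 176.2 → residual 0.0 km
B, C, D are mutually consistent (residuals ≈ 0); A is off by 35.6 km.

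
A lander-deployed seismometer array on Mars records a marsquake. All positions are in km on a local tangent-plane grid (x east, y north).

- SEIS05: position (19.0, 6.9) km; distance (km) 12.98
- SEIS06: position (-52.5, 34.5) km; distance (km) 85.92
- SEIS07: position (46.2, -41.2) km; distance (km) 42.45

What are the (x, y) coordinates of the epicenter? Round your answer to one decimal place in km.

Circle about each station: (x − 19.0)² + (y − 6.9)² = 12.98²; (x + 52.5)² + (y − 34.5)² = 85.92²; (x − 46.2)² + (y + 41.2)² = 42.45².
Subtracting the SEIS05 equation from the SEIS06 and SEIS07 equations removes the quadratic terms:
-143.0 x + 55.2 y = -3675.88
54.4 x − 96.2 y = 1789.75
Solving the 2×2 system: x ≈ 23.7, y ≈ -5.2 km.
Check against SEIS05 (with the unrounded x, y): √((x − 19.0)²+(y − 6.9)²) = 12.98 ≈ 12.98 km. ✓

(23.7, -5.2)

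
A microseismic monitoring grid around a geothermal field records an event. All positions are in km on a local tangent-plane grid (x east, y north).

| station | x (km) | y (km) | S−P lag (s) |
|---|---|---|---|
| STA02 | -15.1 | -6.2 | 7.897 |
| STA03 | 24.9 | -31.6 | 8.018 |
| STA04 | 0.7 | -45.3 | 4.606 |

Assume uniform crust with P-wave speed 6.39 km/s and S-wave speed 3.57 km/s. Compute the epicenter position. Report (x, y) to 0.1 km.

Distance from S−P lag: d = Δt · v_P v_S / (v_P − v_S) = Δt · (6.39·3.57)/(6.39−3.57) ≈ 8.0895·Δt.
So d_STA02 = 63.88, d_STA03 = 64.86, d_STA04 = 37.26 km.
Circle about each station: (x + 15.1)² + (y + 6.2)² = 63.88²; (x − 24.9)² + (y + 31.6)² = 64.86²; (x − 0.7)² + (y + 45.3)² = 37.26².
Subtracting pairs of circle equations eliminates x²+y² and gives linear equations (the radical axes):
80.0 x − 50.8 y = 1225.95
31.6 x − 78.2 y = 4478.48
Solving the 2×2 system: x ≈ -28.3, y ≈ -68.7 km.

x ≈ -28.3 km, y ≈ -68.7 km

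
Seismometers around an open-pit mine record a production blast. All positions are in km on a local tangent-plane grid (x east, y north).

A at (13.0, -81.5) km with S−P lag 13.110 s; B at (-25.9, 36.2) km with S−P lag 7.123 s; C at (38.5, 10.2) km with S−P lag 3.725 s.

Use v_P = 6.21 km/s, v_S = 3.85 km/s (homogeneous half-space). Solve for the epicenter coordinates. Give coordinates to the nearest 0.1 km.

(45.4, 47.3)

Distance from S−P lag: d = Δt · v_P v_S / (v_P − v_S) = Δt · (6.21·3.85)/(6.21−3.85) ≈ 10.1307·Δt.
So d_A = 132.81, d_B = 72.16, d_C = 37.74 km.
Circle about each station: (x − 13.0)² + (y + 81.5)² = 132.81²; (x + 25.9)² + (y − 36.2)² = 72.16²; (x − 38.5)² + (y − 10.2)² = 37.74².
Subtracting the A equation from the B and C equations removes the quadratic terms:
-77.8 x + 235.4 y = 7601.43
51.0 x + 183.4 y = 10989.23
Solving the 2×2 system: x ≈ 45.4, y ≈ 47.3 km.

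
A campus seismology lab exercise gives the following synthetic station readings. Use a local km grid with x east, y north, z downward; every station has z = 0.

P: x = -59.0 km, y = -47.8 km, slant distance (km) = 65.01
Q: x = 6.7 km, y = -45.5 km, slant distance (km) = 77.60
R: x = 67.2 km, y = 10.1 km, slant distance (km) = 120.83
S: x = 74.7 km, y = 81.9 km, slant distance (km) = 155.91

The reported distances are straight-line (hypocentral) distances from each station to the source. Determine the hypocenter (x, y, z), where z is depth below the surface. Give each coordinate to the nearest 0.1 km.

x ≈ -41.1 km, y ≈ -9.9 km, depth ≈ 49.7 km

Each station gives a sphere (x−x_i)² + (y−y_i)² + z² = d_i² (stations at z=0).
Subtracting the P sphere from Q and R: z² cancels, leaving linear equations in x and y:
131.4 x + 4.6 y = -5446.16
252.4 x + 115.8 y = -11521.58
Solving: x ≈ -41.100, y ≈ -9.913 km (keep extra digits for the depth step; rounded: -41.1, -9.9).
Then from the P sphere: z² = 65.01² − (x + 59.0)² − (y + 47.8)² with x = -41.100, y = -9.913, so z ≈ 49.704 ≈ 49.7 km.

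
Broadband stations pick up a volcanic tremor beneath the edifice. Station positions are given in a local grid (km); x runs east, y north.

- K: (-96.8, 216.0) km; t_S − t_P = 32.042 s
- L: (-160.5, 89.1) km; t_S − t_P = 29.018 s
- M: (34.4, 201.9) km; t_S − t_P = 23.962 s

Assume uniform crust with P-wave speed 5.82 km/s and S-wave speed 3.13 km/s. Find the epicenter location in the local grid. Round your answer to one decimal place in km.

Distance from S−P lag: d = Δt · v_P v_S / (v_P − v_S) = Δt · (5.82·3.13)/(5.82−3.13) ≈ 6.7720·Δt.
So d_K = 216.99, d_L = 196.51, d_M = 162.27 km.
Circle about each station: (x + 96.8)² + (y − 216.0)² = 216.99²; (x + 160.5)² + (y − 89.1)² = 196.51²; (x − 34.4)² + (y − 201.9)² = 162.27².
Subtracting the K equation from the L and M equations removes the quadratic terms:
-127.4 x − 253.8 y = -13858.70
262.4 x − 28.2 y = 6673.84
Solving the 2×2 system: x ≈ 29.7, y ≈ 39.7 km.

(29.7, 39.7)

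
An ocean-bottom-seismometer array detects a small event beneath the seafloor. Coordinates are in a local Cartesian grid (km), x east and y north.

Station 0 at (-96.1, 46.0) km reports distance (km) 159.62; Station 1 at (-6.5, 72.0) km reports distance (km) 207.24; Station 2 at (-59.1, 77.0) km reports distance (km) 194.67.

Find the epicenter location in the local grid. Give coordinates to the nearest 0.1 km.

x ≈ -98.7 km, y ≈ -113.6 km

Circle about each station: (x + 96.1)² + (y − 46.0)² = 159.62²; (x + 6.5)² + (y − 72.0)² = 207.24²; (x + 59.1)² + (y − 77.0)² = 194.67².
Subtracting the Station 0 equation from the Station 1 and Station 2 equations removes the quadratic terms:
179.2 x + 52.0 y = -23594.83
74.0 x + 62.0 y = -14347.26
Solving the 2×2 system: x ≈ -98.7, y ≈ -113.6 km.
Check against Station 0 (with the unrounded x, y): √((x + 96.1)²+(y − 46.0)²) = 159.62 ≈ 159.62 km. ✓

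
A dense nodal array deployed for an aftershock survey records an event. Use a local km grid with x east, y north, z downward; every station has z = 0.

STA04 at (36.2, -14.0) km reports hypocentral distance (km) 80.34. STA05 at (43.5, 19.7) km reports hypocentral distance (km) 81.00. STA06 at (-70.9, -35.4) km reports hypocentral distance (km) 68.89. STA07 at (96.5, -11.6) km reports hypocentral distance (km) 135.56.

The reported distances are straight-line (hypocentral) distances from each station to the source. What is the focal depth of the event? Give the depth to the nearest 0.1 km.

depth ≈ 24.4 km

Each station gives a sphere (x−x_i)² + (y−y_i)² + z² = d_i² (stations at z=0).
Subtracting the STA04 sphere from STA05 and STA06: z² cancels, leaving linear equations in x and y:
14.6 x + 67.4 y = 667.42
-214.2 x − 42.8 y = 6482.21
Solving: x ≈ -33.700, y ≈ 17.202 km (keep extra digits for the depth step; rounded: -33.7, 17.2).
Then from the STA04 sphere: z² = 80.34² − (x − 36.2)² − (y + 14.0)² with x = -33.700, y = 17.202, so z ≈ 24.391 ≈ 24.4 km.
Check against STA07 (with the unrounded solution): distance 135.56 ≈ 135.56 km. ✓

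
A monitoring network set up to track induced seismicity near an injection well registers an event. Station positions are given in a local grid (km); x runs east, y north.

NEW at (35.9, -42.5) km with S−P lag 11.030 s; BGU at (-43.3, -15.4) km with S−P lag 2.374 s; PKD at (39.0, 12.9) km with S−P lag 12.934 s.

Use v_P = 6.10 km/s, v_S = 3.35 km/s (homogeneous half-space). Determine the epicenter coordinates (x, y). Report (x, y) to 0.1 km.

Distance from S−P lag: d = Δt · v_P v_S / (v_P − v_S) = Δt · (6.10·3.35)/(6.10−3.35) ≈ 7.4309·Δt.
So d_NEW = 81.96, d_BGU = 17.64, d_PKD = 96.11 km.
Circle about each station: (x − 35.9)² + (y + 42.5)² = 81.96²; (x + 43.3)² + (y + 15.4)² = 17.64²; (x − 39.0)² + (y − 12.9)² = 96.11².
Subtracting pairs of circle equations eliminates x²+y² and gives linear equations (the radical axes):
-158.4 x + 54.2 y = 5423.26
6.2 x + 110.8 y = -3927.34
Solving the 2×2 system: x ≈ -45.5, y ≈ -32.9 km.

(-45.5, -32.9)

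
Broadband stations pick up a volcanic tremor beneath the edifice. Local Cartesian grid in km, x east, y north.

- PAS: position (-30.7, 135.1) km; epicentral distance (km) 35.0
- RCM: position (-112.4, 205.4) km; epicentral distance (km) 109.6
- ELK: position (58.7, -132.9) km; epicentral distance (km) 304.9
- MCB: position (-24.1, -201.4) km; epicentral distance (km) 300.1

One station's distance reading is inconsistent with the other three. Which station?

Solve using three stations at a time. Using PAS, RCM, ELK (subtract circle equations pairwise → linear system) gives (x, y) ≈ (-11.0, 163.9).
Distances from that point to each station vs reported:
  PAS: calculated 34.9 vs reported 35.0 → residual 0.1 km
  RCM: calculated 109.6 vs reported 109.6 → residual 0.0 km
  ELK: calculated 304.9 vs reported 304.9 → residual 0.0 km
  MCB: calculated 365.6 vs reported 300.1 → residual 65.5 km
PAS, RCM, ELK are mutually consistent (residuals ≈ 0); MCB is off by 65.5 km.

MCB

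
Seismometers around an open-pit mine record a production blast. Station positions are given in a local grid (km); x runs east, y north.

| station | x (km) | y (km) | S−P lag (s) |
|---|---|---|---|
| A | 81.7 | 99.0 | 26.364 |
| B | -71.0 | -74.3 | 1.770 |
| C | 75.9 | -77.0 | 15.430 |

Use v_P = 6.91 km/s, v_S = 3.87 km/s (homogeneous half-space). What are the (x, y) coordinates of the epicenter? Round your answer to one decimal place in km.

x ≈ -59.6 km, y ≈ -84.9 km

Distance from S−P lag: d = Δt · v_P v_S / (v_P − v_S) = Δt · (6.91·3.87)/(6.91−3.87) ≈ 8.7966·Δt.
So d_A = 231.91, d_B = 15.57, d_C = 135.73 km.
Circle about each station: (x − 81.7)² + (y − 99.0)² = 231.91²; (x + 71.0)² + (y + 74.3)² = 15.57²; (x − 75.9)² + (y + 77.0)² = 135.73².
Subtracting the A equation from the B and C equations removes the quadratic terms:
-305.4 x − 346.6 y = 47625.42
-11.6 x − 352.0 y = 30573.54
Solving the 2×2 system: x ≈ -59.6, y ≈ -84.9 km.
Check against A (with the unrounded x, y): √((x − 81.7)²+(y − 99.0)²) = 231.91 ≈ 231.91 km. ✓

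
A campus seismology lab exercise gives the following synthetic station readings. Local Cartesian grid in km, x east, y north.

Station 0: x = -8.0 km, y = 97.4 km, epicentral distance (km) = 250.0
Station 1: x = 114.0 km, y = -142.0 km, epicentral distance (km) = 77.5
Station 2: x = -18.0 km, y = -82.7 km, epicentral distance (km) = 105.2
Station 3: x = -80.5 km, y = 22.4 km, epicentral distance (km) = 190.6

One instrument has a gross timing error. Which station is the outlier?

Station 0

Solve using three stations at a time. Using Station 1, Station 2, Station 3 (subtract circle equations pairwise → linear system) gives (x, y) ≈ (86.3, -69.7).
Distances from that point to each station vs reported:
  Station 0: calculated 191.9 vs reported 250.0 → residual 58.1 km
  Station 1: calculated 77.4 vs reported 77.5 → residual 0.1 km
  Station 2: calculated 105.1 vs reported 105.2 → residual 0.1 km
  Station 3: calculated 190.6 vs reported 190.6 → residual 0.0 km
Station 1, Station 2, Station 3 are mutually consistent (residuals ≈ 0); Station 0 is off by 58.1 km.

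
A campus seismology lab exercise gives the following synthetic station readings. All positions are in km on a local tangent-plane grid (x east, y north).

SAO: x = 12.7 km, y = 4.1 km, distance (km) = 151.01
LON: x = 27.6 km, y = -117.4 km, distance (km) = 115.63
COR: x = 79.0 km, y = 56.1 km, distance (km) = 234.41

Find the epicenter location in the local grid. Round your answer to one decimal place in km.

-87.7 km east, -108.7 km north

Circle about each station: (x − 12.7)² + (y − 4.1)² = 151.01²; (x − 27.6)² + (y + 117.4)² = 115.63²; (x − 79.0)² + (y − 56.1)² = 234.41².
Subtracting pairs of circle equations eliminates x²+y² and gives linear equations (the radical axes):
29.8 x − 243.0 y = 23800.14
132.6 x + 104.0 y = -22933.92
Solving the 2×2 system: x ≈ -87.7, y ≈ -108.7 km.
Check against SAO (with the unrounded x, y): √((x − 12.7)²+(y − 4.1)²) = 151.01 ≈ 151.01 km. ✓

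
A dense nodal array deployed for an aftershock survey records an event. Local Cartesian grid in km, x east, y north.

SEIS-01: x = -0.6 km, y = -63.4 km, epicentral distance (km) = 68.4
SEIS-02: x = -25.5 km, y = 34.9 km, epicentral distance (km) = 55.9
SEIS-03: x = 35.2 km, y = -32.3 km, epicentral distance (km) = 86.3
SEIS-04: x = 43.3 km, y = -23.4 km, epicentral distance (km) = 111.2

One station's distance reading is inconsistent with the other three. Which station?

Solve using three stations at a time. Using SEIS-01, SEIS-02, SEIS-03 (subtract circle equations pairwise → linear system) gives (x, y) ≈ (-49.4, -15.6).
Distances from that point to each station vs reported:
  SEIS-01: calculated 68.4 vs reported 68.4 → residual 0.0 km
  SEIS-02: calculated 55.8 vs reported 55.9 → residual 0.1 km
  SEIS-03: calculated 86.3 vs reported 86.3 → residual 0.0 km
  SEIS-04: calculated 93.1 vs reported 111.2 → residual 18.1 km
SEIS-01, SEIS-02, SEIS-03 are mutually consistent (residuals ≈ 0); SEIS-04 is off by 18.1 km.

SEIS-04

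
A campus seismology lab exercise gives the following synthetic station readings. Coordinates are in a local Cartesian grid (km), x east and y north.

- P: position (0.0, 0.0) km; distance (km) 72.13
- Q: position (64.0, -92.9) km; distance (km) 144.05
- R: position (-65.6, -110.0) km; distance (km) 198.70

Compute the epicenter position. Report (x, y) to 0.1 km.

x ≈ 51.4 km, y ≈ 50.6 km

Circle about each station: x² + y² = 72.13²; (x − 64.0)² + (y + 92.9)² = 144.05²; (x + 65.6)² + (y + 110.0)² = 198.70².
Subtracting pairs of circle equations eliminates x²+y² and gives linear equations (the radical axes):
128.0 x − 185.8 y = -2821.26
-131.2 x − 220.0 y = -17875.59
Solving the 2×2 system: x ≈ 51.4, y ≈ 50.6 km.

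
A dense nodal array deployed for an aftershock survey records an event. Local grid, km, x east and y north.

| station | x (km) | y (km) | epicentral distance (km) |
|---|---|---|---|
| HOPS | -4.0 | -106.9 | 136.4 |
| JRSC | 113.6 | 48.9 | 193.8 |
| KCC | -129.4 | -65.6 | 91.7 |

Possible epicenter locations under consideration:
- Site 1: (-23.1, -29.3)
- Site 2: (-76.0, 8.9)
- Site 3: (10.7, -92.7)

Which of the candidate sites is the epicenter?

Site 2

For each candidate, compare |candidate − station| to the reported distance:
Site 1: residuals HOPS 56.5, JRSC 36.3, KCC 20.6 → max 56.5 km
Site 2: residuals HOPS 0.0, JRSC 0.0, KCC 0.0 → max 0.0 km
Site 3: residuals HOPS 116.0, JRSC 18.8, KCC 51.0 → max 116.0 km
Only Site 2 has all residuals ≈ 0.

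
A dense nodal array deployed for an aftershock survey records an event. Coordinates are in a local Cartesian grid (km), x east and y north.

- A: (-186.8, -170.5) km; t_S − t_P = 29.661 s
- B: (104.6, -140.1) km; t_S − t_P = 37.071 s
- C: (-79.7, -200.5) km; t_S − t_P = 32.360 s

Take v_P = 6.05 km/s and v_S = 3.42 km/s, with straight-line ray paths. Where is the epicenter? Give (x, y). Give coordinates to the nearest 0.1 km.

(-115.2, 51.6)

Distance from S−P lag: d = Δt · v_P v_S / (v_P − v_S) = Δt · (6.05·3.42)/(6.05−3.42) ≈ 7.8673·Δt.
So d_A = 233.35, d_B = 291.65, d_C = 254.59 km.
Circle about each station: (x + 186.8)² + (y + 170.5)² = 233.35²; (x − 104.6)² + (y + 140.1)² = 291.65²; (x + 79.7)² + (y + 200.5)² = 254.59².
Subtracting the A equation from the B and C equations removes the quadratic terms:
582.8 x + 60.8 y = -64002.82
214.2 x − 60.0 y = -27776.00
Solving the 2×2 system: x ≈ -115.2, y ≈ 51.6 km.
Check against A (with the unrounded x, y): √((x + 186.8)²+(y + 170.5)²) = 233.40 ≈ 233.35 km. ✓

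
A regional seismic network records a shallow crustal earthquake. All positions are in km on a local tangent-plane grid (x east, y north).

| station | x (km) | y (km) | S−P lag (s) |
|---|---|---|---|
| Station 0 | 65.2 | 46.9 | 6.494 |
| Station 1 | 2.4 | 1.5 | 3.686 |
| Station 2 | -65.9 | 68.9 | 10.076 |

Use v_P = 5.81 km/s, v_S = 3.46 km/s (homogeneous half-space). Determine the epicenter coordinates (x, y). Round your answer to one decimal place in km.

Distance from S−P lag: d = Δt · v_P v_S / (v_P − v_S) = Δt · (5.81·3.46)/(5.81−3.46) ≈ 8.5543·Δt.
So d_Station 0 = 55.55, d_Station 1 = 31.53, d_Station 2 = 86.19 km.
Circle about each station: (x − 65.2)² + (y − 46.9)² = 55.55²; (x − 2.4)² + (y − 1.5)² = 31.53²; (x + 65.9)² + (y − 68.9)² = 86.19².
Subtracting the Station 0 equation from the Station 1 and Station 2 equations removes the quadratic terms:
-125.6 x − 90.8 y = -4350.98
-262.2 x + 44.0 y = -1703.54
Solving the 2×2 system: x ≈ 11.8, y ≈ 31.6 km.

(11.8, 31.6)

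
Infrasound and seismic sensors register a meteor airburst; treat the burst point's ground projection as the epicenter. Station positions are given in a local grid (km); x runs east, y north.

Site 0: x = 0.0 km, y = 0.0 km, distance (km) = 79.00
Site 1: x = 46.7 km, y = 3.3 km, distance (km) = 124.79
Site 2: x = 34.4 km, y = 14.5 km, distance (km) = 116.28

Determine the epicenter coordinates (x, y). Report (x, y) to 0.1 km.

Circle about each station: x² + y² = 79.00²; (x − 46.7)² + (y − 3.3)² = 124.79²; (x − 34.4)² + (y − 14.5)² = 116.28².
Subtracting pairs of circle equations eliminates x²+y² and gives linear equations (the radical axes):
93.4 x + 6.6 y = -7139.76
68.8 x + 29.0 y = -5886.43
Solving the 2×2 system: x ≈ -74.6, y ≈ -26.0 km.

(-74.6, -26.0)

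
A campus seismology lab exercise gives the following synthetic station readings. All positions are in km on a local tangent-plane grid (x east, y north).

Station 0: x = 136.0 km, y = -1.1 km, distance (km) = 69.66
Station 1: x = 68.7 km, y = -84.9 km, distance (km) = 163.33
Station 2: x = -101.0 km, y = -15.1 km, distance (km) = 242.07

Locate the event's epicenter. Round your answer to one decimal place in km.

Circle about each station: (x − 136.0)² + (y + 1.1)² = 69.66²; (x − 68.7)² + (y + 84.9)² = 163.33²; (x + 101.0)² + (y + 15.1)² = 242.07².
Subtracting the Station 0 equation from the Station 1 and Station 2 equations removes the quadratic terms:
-134.6 x − 167.6 y = -28393.68
-474.0 x − 28.0 y = -61813.57
Solving the 2×2 system: x ≈ 126.4, y ≈ 67.9 km.

x ≈ 126.4 km, y ≈ 67.9 km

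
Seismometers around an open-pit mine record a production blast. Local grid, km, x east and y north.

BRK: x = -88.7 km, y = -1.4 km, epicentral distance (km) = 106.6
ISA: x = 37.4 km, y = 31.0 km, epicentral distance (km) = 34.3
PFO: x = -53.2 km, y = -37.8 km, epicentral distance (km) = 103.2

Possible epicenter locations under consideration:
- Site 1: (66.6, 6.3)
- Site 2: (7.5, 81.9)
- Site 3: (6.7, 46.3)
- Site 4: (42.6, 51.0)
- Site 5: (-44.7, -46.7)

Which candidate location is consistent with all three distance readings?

Site 3

For each candidate, compare |candidate − station| to the reported distance:
Site 1: residuals BRK 48.9, ISA 3.9, PFO 24.5 → max 48.9 km
Site 2: residuals BRK 20.7, ISA 24.7, PFO 31.0 → max 31.0 km
Site 3: residuals BRK 0.1, ISA 0.0, PFO 0.1 → max 0.1 km
Site 4: residuals BRK 34.8, ISA 13.6, PFO 27.4 → max 34.8 km
Site 5: residuals BRK 43.4, ISA 78.7, PFO 90.9 → max 90.9 km
Only Site 3 has all residuals ≈ 0.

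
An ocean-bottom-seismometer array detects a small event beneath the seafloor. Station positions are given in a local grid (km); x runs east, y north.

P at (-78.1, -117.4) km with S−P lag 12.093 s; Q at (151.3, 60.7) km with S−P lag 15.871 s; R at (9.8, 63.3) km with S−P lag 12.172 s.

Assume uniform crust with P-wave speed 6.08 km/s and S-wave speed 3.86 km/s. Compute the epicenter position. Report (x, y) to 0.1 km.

Distance from S−P lag: d = Δt · v_P v_S / (v_P − v_S) = Δt · (6.08·3.86)/(6.08−3.86) ≈ 10.5715·Δt.
So d_P = 127.84, d_Q = 167.78, d_R = 128.68 km.
Circle about each station: (x + 78.1)² + (y + 117.4)² = 127.84²; (x − 151.3)² + (y − 60.7)² = 167.78²; (x − 9.8)² + (y − 63.3)² = 128.68².
Subtracting the P equation from the Q and R equations removes the quadratic terms:
458.8 x + 356.2 y = -5113.25
175.8 x + 361.4 y = -15994.92
Solving the 2×2 system: x ≈ 37.3, y ≈ -62.4 km.

x ≈ 37.3 km, y ≈ -62.4 km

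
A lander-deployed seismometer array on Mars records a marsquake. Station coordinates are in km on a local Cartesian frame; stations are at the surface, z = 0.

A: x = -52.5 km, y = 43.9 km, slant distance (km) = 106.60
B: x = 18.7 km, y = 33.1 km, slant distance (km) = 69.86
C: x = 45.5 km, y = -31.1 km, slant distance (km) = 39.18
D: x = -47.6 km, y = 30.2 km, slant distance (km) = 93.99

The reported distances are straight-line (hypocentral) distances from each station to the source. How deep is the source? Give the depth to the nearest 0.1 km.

Each station gives a sphere (x−x_i)² + (y−y_i)² + z² = d_i² (stations at z=0).
Subtracting the A sphere from B and C: z² cancels, leaving linear equations in x and y:
142.4 x − 21.6 y = 3244.98
196.0 x − 150.0 y = 8182.49
Solving: x ≈ 18.101, y ≈ -30.898 km (keep extra digits for the depth step; rounded: 18.1, -30.9).
Then from the A sphere: z² = 106.60² − (x + 52.5)² − (y − 43.9)² with x = 18.101, y = -30.898, so z ≈ 28.006 ≈ 28.0 km.

depth ≈ 28.0 km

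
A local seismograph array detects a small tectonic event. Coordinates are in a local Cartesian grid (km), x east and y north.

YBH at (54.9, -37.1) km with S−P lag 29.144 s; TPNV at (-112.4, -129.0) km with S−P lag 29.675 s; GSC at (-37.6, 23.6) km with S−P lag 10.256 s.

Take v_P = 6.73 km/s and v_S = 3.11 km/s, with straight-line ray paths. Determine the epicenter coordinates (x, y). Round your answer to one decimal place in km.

-94.1 km east, 41.6 km north

Distance from S−P lag: d = Δt · v_P v_S / (v_P − v_S) = Δt · (6.73·3.11)/(6.73−3.11) ≈ 5.7819·Δt.
So d_YBH = 168.51, d_TPNV = 171.58, d_GSC = 59.30 km.
Circle about each station: (x − 54.9)² + (y + 37.1)² = 168.51²; (x + 112.4)² + (y + 129.0)² = 171.58²; (x + 37.6)² + (y − 23.6)² = 59.30².
Subtracting the YBH equation from the TPNV and GSC equations removes the quadratic terms:
-334.6 x − 183.8 y = 23840.26
-185.0 x + 121.4 y = 22459.43
Solving the 2×2 system: x ≈ -94.1, y ≈ 41.6 km.
Check against YBH (with the unrounded x, y): √((x − 54.9)²+(y + 37.1)²) = 168.51 ≈ 168.51 km. ✓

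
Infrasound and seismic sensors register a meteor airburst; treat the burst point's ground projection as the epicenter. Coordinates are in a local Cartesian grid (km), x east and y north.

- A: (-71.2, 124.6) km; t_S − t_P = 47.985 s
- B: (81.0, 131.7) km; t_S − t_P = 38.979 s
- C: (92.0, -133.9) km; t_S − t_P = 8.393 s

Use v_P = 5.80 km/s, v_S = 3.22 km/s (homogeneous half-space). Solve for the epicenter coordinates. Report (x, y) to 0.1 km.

Distance from S−P lag: d = Δt · v_P v_S / (v_P − v_S) = Δt · (5.80·3.22)/(5.80−3.22) ≈ 7.2388·Δt.
So d_A = 347.35, d_B = 282.16, d_C = 60.75 km.
Circle about each station: (x + 71.2)² + (y − 124.6)² = 347.35²; (x − 81.0)² + (y − 131.7)² = 282.16²; (x − 92.0)² + (y + 133.9)² = 60.75².
Subtracting the A equation from the B and C equations removes the quadratic terms:
304.4 x + 14.2 y = 44349.05
326.4 x − 517.0 y = 122760.07
Solving the 2×2 system: x ≈ 152.3, y ≈ -141.3 km.

152.3 km east, -141.3 km north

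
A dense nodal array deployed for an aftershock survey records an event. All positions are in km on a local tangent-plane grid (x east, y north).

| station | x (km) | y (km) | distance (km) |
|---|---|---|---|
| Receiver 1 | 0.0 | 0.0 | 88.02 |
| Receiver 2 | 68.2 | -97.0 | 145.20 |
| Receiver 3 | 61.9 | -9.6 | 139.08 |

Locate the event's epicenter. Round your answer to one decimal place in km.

-70.2 km east, -53.1 km north

Circle about each station: x² + y² = 88.02²; (x − 68.2)² + (y + 97.0)² = 145.20²; (x − 61.9)² + (y + 9.6)² = 139.08².
Subtracting pairs of circle equations eliminates x²+y² and gives linear equations (the radical axes):
136.4 x − 194.0 y = 724.72
123.8 x − 19.2 y = -7671.96
Solving the 2×2 system: x ≈ -70.2, y ≈ -53.1 km.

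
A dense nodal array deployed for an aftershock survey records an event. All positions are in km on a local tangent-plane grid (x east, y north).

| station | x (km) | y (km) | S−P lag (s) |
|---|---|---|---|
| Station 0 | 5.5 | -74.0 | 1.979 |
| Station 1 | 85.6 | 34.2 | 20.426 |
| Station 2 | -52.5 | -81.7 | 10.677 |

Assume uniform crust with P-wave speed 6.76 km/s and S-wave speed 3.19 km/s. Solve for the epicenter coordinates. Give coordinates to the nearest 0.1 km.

(9.1, -62.6)

Distance from S−P lag: d = Δt · v_P v_S / (v_P − v_S) = Δt · (6.76·3.19)/(6.76−3.19) ≈ 6.0404·Δt.
So d_Station 0 = 11.95, d_Station 1 = 123.38, d_Station 2 = 64.49 km.
Circle about each station: (x − 5.5)² + (y + 74.0)² = 11.95²; (x − 85.6)² + (y − 34.2)² = 123.38²; (x + 52.5)² + (y + 81.7)² = 64.49².
Subtracting pairs of circle equations eliminates x²+y² and gives linear equations (the radical axes):
160.2 x + 216.4 y = -12089.07
-116.0 x − 15.4 y = -91.27
Solving the 2×2 system: x ≈ 9.1, y ≈ -62.6 km.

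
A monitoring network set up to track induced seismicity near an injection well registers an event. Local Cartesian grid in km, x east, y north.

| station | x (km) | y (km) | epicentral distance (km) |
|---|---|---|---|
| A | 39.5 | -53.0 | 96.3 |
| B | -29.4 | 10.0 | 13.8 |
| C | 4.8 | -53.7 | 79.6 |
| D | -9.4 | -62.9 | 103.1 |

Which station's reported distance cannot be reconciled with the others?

Solve using three stations at a time. Using A, B, C (subtract circle equations pairwise → linear system) gives (x, y) ≈ (-21.7, 21.4).
Distances from that point to each station vs reported:
  A: calculated 96.3 vs reported 96.3 → residual 0.0 km
  B: calculated 13.7 vs reported 13.8 → residual 0.1 km
  C: calculated 79.6 vs reported 79.6 → residual 0.0 km
  D: calculated 85.1 vs reported 103.1 → residual 18.0 km
A, B, C are mutually consistent (residuals ≈ 0); D is off by 18.0 km.

D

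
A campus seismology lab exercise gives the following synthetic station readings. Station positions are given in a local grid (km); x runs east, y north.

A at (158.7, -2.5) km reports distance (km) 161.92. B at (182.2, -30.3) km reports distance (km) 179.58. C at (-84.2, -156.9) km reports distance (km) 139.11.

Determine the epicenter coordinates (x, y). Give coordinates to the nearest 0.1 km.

Circle about each station: (x − 158.7)² + (y + 2.5)² = 161.92²; (x − 182.2)² + (y + 30.3)² = 179.58²; (x + 84.2)² + (y + 156.9)² = 139.11².
Subtracting the A equation from the B and C equations removes the quadratic terms:
47.0 x − 55.6 y = 2892.10
-485.8 x − 308.8 y = 13381.80
Solving the 2×2 system: x ≈ 3.6, y ≈ -49.0 km.
Check against A (with the unrounded x, y): √((x − 158.7)²+(y + 2.5)²) = 161.93 ≈ 161.92 km. ✓

(3.6, -49.0)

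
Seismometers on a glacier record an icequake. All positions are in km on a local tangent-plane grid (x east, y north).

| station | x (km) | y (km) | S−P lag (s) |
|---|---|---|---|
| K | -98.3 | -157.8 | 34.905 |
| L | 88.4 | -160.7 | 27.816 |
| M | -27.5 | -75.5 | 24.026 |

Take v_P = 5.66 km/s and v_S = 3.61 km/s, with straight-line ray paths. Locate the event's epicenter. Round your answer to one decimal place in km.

Distance from S−P lag: d = Δt · v_P v_S / (v_P − v_S) = Δt · (5.66·3.61)/(5.66−3.61) ≈ 9.9671·Δt.
So d_K = 347.90, d_L = 277.25, d_M = 239.47 km.
Circle about each station: (x + 98.3)² + (y + 157.8)² = 347.90²; (x − 88.4)² + (y + 160.7)² = 277.25²; (x + 27.5)² + (y + 75.5)² = 239.47².
Subtracting pairs of circle equations eliminates x²+y² and gives linear equations (the radical axes):
373.4 x − 5.8 y = 43242.17
141.6 x + 164.6 y = 35581.30
Solving the 2×2 system: x ≈ 117.6, y ≈ 115.0 km.

117.6 km east, 115.0 km north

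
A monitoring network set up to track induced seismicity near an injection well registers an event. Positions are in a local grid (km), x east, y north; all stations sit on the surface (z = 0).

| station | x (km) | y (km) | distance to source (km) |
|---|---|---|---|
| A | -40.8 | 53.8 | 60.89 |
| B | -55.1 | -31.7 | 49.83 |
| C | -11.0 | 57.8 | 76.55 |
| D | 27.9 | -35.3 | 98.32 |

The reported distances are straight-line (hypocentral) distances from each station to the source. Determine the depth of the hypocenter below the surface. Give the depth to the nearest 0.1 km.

33.6 km

Each station gives a sphere (x−x_i)² + (y−y_i)² + z² = d_i² (stations at z=0).
Subtracting the A sphere from B and C: z² cancels, leaving linear equations in x and y:
-28.6 x − 171.0 y = 706.38
59.6 x + 8.0 y = -3249.55
Solving: x ≈ -55.208, y ≈ 5.103 km (keep extra digits for the depth step; rounded: -55.2, 5.1).
Then from the A sphere: z² = 60.89² − (x + 40.8)² − (y − 53.8)² with x = -55.208, y = 5.103, so z ≈ 33.595 ≈ 33.6 km.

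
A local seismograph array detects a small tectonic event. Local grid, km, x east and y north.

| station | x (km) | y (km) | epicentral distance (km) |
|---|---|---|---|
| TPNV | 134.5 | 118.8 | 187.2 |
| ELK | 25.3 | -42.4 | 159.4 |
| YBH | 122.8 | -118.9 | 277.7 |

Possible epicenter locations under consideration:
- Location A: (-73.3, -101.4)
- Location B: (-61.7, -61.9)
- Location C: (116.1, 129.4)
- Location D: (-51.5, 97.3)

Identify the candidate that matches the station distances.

Location D

For each candidate, compare |candidate − station| to the reported distance:
Location A: residuals TPNV 115.6, ELK 44.5, YBH 80.8 → max 115.6 km
Location B: residuals TPNV 79.5, ELK 70.2, YBH 84.6 → max 84.6 km
Location C: residuals TPNV 166.0, ELK 34.9, YBH 29.3 → max 166.0 km
Location D: residuals TPNV 0.0, ELK 0.0, YBH 0.0 → max 0.0 km
Only Location D has all residuals ≈ 0.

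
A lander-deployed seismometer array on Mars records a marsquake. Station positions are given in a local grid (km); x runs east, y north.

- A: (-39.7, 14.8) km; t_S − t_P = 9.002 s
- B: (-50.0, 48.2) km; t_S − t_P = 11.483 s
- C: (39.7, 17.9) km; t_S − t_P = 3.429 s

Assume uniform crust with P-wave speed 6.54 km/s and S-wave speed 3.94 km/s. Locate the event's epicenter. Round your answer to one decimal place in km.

(44.1, -15.8)

Distance from S−P lag: d = Δt · v_P v_S / (v_P − v_S) = Δt · (6.54·3.94)/(6.54−3.94) ≈ 9.9106·Δt.
So d_A = 89.22, d_B = 113.80, d_C = 33.98 km.
Circle about each station: (x + 39.7)² + (y − 14.8)² = 89.22²; (x + 50.0)² + (y − 48.2)² = 113.80²; (x − 39.7)² + (y − 17.9)² = 33.98².
Subtracting pairs of circle equations eliminates x²+y² and gives linear equations (the radical axes):
-20.6 x + 66.8 y = -1962.12
158.8 x + 6.2 y = 6906.94
Solving the 2×2 system: x ≈ 44.1, y ≈ -15.8 km.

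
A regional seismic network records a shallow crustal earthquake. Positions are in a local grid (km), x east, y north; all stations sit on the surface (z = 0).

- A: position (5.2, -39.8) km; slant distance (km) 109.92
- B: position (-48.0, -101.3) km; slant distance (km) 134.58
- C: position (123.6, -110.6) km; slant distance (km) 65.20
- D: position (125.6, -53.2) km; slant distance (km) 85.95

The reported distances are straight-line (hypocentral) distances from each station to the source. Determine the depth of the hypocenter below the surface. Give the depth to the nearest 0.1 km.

z ≈ 46.6 km

Each station gives a sphere (x−x_i)² + (y−y_i)² + z² = d_i² (stations at z=0).
Subtracting the A sphere from B and C: z² cancels, leaving linear equations in x and y:
-106.4 x − 123.0 y = 4925.24
236.8 x − 141.6 y = 33729.61
Solving: x ≈ 78.097, y ≈ -107.600 km (keep extra digits for the depth step; rounded: 78.1, -107.6).
Then from the A sphere: z² = 109.92² − (x − 5.2)² − (y + 39.8)² with x = 78.097, y = -107.600, so z ≈ 46.600 ≈ 46.6 km.
Check against D (with the unrounded solution): distance 85.95 ≈ 85.95 km. ✓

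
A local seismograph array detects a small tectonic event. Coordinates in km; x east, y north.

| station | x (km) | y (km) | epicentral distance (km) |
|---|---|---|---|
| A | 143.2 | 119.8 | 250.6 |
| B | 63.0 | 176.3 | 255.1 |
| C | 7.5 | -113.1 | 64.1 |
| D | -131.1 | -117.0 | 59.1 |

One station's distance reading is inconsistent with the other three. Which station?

Solve using three stations at a time. Using A, B, C (subtract circle equations pairwise → linear system) gives (x, y) ≈ (-30.1, -61.2).
Distances from that point to each station vs reported:
  A: calculated 250.6 vs reported 250.6 → residual 0.0 km
  B: calculated 255.1 vs reported 255.1 → residual 0.0 km
  C: calculated 64.1 vs reported 64.1 → residual 0.0 km
  D: calculated 115.4 vs reported 59.1 → residual 56.3 km
A, B, C are mutually consistent (residuals ≈ 0); D is off by 56.3 km.

D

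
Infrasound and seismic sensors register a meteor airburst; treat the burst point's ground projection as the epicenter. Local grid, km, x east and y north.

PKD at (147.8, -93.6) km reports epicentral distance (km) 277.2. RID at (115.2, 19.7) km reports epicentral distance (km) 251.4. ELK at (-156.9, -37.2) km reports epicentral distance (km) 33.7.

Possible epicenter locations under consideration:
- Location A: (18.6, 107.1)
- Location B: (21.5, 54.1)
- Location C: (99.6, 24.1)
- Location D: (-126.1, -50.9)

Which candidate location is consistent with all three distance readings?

For each candidate, compare |candidate − station| to the reported distance:
Location A: residuals PKD 38.5, RID 121.1, ELK 193.5 → max 193.5 km
Location B: residuals PKD 82.9, RID 151.6, ELK 166.7 → max 166.7 km
Location C: residuals PKD 150.0, RID 235.2, ELK 230.0 → max 235.2 km
Location D: residuals PKD 0.0, RID 0.0, ELK 0.0 → max 0.0 km
Only Location D has all residuals ≈ 0.

Location D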